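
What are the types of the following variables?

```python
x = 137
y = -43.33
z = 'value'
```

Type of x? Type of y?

x is int; y is float

int, float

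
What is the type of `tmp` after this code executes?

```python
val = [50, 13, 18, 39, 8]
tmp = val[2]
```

Indexing a list of ints returns int (val[2] = 18)

int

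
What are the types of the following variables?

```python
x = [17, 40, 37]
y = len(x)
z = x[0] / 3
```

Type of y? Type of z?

len() returns int; int / int returns float

int, float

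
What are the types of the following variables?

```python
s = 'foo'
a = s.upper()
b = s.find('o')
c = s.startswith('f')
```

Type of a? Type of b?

str.upper() returns str; str.find() returns int

str, int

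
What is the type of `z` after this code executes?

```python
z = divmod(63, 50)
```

divmod() returns a tuple (quotient, remainder)

tuple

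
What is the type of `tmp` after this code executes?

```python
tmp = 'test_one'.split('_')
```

str.split() returns list

list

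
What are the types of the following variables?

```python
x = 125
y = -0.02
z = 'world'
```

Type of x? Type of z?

x is int; z is str

int, str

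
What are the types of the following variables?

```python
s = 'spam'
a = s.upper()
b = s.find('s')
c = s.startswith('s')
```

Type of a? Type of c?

str.upper() returns str; str.startswith() returns bool

str, bool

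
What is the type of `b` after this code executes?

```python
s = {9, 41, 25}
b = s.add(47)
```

set.add() returns None (mutates in place)

NoneType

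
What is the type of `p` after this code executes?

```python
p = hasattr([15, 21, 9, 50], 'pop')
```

hasattr() returns bool

bool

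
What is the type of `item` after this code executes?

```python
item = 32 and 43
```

'and' returns the last value when all truthy (43, which is int)

int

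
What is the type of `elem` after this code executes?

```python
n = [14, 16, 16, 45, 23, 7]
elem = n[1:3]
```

Slicing a list always returns a list

list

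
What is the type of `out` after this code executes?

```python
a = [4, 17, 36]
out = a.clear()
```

list.clear() returns None

NoneType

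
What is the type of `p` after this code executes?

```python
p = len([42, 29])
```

len() always returns int

int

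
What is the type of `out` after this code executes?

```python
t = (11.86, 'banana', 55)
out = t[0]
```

Index 0 of tuple is 11.86 which is float

float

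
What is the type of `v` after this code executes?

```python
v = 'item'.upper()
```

str.upper() returns str

str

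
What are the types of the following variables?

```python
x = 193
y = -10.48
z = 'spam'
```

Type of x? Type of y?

x is int; y is float

int, float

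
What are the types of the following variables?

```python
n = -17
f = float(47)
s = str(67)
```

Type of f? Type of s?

f is float; s is str

float, str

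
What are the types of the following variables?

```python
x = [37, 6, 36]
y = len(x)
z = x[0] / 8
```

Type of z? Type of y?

int / int returns float; len() returns int

float, int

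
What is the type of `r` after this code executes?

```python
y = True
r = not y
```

'not' always returns bool

bool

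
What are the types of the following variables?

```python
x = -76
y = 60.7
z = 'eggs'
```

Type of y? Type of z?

y is float; z is str

float, str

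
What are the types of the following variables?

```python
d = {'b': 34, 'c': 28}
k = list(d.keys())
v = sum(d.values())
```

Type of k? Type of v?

list(...) returns list; sum of int values returns int

list, int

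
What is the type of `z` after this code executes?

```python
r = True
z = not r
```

'not' always returns bool

bool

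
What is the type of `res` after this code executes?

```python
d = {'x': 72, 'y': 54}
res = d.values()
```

.values() returns a dict_values view object

dict_values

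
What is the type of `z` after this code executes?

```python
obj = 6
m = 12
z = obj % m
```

int % int returns int (6 % 12 = 6)

int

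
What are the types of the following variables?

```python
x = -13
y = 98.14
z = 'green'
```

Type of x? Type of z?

x is int; z is str

int, str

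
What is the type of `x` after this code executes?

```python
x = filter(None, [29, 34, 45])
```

filter() returns a filter iterator object

filter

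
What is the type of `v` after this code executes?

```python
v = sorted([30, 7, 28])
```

sorted() always returns list

list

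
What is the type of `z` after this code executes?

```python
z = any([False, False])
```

any() returns bool

bool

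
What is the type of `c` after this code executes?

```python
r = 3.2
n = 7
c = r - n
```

float - int returns float (3.2 - 7 = -3.8)

float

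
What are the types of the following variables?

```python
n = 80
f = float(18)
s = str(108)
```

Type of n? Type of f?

n is int; f is float

int, float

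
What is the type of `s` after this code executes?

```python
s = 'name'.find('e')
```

str.find() returns int (index, or -1)

int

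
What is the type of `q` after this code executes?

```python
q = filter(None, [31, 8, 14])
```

filter() returns a filter iterator object

filter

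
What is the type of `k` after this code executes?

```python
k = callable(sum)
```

callable() returns bool

bool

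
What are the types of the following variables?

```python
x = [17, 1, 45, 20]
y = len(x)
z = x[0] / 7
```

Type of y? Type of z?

len() returns int; int / int returns float

int, float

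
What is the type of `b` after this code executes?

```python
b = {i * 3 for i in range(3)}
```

A set comprehension {expr for x in iterable} produces a set

set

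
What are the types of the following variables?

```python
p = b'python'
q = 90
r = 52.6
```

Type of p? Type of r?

p is bytes; r is float

bytes, float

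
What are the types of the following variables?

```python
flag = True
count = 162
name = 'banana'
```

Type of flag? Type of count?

flag is bool; count is int

bool, int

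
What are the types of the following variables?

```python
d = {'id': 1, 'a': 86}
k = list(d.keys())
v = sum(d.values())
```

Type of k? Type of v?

list(...) returns list; sum of int values returns int

list, int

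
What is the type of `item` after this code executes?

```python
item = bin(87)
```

bin() returns str representation

str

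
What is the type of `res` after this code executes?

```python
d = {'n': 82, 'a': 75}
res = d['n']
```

Accessing dict[str, int] with key 'n' returns int value 82

int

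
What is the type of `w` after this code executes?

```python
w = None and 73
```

'and' returns first falsy value (None)

NoneType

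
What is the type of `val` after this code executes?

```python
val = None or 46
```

'or' with None returns the other value (46, int)

int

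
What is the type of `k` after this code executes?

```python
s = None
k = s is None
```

'is' comparison returns bool

bool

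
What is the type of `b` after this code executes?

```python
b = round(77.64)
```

round() with no ndigits arg returns int

int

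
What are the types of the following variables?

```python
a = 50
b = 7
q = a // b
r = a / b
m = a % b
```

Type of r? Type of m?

int / int returns float; int % int returns int

float, int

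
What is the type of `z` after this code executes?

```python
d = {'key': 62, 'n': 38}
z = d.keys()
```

.keys() returns a dict_keys view object

dict_keys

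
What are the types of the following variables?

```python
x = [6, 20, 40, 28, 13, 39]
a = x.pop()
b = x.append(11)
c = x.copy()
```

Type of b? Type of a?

list.append() returns None; list.pop() returns the element (int)

NoneType, int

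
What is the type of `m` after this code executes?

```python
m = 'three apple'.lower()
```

str.lower() returns str

str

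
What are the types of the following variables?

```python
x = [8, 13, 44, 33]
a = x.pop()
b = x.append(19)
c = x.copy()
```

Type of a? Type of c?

list.pop() returns the element (int); list.copy() returns list

int, list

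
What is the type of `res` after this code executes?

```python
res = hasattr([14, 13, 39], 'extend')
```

hasattr() returns bool

bool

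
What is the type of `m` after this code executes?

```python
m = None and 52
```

'and' returns first falsy value (None)

NoneType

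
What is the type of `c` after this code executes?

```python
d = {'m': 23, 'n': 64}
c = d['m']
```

Accessing dict[str, int] with key 'm' returns int value 23

int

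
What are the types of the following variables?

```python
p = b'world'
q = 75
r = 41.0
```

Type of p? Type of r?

p is bytes; r is float

bytes, float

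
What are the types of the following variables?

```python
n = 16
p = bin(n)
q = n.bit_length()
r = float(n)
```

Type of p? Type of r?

bin() returns str; float() returns float

str, float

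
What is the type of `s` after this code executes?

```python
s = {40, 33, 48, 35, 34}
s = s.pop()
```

Popping from a set of ints returns int

int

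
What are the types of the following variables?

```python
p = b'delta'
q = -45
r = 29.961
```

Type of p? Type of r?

p is bytes; r is float

bytes, float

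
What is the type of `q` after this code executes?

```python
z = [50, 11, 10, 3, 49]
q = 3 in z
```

'in' operator returns bool

bool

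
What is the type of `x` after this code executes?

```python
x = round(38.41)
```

round() with no ndigits arg returns int

int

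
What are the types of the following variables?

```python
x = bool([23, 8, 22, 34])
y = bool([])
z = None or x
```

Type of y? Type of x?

bool() returns bool; bool() returns bool

bool, bool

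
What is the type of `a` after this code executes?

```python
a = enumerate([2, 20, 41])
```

enumerate() returns an enumerate iterator object

enumerate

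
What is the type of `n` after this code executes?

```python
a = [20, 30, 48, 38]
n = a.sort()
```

list.sort() returns None (sorts in place)

NoneType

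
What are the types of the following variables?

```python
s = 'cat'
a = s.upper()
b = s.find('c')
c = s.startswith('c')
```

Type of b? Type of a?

str.find() returns int; str.upper() returns str

int, str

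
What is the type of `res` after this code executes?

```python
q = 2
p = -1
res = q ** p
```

int ** negative int returns float

float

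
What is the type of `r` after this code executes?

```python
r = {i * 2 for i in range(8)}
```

A set comprehension {expr for x in iterable} produces a set

set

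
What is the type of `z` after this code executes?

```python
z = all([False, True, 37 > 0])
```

all() returns bool

bool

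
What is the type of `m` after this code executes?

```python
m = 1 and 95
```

'and' returns the last value when all truthy (95, which is int)

int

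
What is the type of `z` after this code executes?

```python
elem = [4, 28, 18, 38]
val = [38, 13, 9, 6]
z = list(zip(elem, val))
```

list(zip(...)) returns a list of tuples

list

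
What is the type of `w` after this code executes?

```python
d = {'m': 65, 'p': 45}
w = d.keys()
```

.keys() returns a dict_keys view object

dict_keys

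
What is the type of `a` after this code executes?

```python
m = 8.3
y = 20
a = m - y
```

float - int returns float (8.3 - 20 = -11.7)

float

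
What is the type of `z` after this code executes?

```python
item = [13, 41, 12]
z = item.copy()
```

list.copy() returns list

list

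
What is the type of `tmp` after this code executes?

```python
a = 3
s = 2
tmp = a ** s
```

int ** positive int returns int (3 ** 2 = 9)

int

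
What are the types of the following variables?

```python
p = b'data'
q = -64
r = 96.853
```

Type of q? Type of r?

q is int; r is float

int, float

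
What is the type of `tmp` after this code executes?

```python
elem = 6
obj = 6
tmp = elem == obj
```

Equality comparison returns bool

bool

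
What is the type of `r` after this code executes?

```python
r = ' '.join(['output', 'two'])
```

str.join() returns str

str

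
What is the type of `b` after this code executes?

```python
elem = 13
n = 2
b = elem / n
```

int / int always returns float in Python 3 (13 / 2 = 6.5)

float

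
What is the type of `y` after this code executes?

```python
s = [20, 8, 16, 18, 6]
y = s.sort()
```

list.sort() returns None (sorts in place)

NoneType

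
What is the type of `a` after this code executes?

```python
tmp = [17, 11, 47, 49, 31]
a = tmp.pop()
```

list.pop() returns the popped element (int here)

int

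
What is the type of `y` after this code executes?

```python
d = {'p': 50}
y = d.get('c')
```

dict.get() returns None when key 'c' is not found and no default given

NoneType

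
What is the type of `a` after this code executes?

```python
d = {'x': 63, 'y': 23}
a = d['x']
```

Accessing dict[str, int] with key 'x' returns int value 63

int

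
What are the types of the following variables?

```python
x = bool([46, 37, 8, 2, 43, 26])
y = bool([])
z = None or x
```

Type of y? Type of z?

bool() returns bool; None or <bool> returns the bool

bool, bool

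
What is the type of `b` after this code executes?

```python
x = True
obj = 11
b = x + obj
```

bool + int returns int (True is 1, so 1 + 11 = 12)

int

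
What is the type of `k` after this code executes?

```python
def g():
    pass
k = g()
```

A function with no return statement returns None

NoneType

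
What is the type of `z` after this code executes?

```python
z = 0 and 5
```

'and' returns the first falsy value (0, which is int)

int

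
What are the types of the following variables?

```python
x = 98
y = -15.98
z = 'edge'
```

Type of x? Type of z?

x is int; z is str

int, str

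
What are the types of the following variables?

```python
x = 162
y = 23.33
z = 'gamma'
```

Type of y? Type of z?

y is float; z is str

float, str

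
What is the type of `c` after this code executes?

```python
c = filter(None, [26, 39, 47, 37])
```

filter() returns a filter iterator object

filter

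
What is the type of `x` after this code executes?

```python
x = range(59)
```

range() returns a range object

range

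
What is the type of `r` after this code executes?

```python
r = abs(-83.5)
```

abs() of float returns float

float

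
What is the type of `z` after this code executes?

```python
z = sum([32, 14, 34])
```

sum() of ints returns int

int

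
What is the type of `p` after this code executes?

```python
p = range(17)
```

range() returns a range object

range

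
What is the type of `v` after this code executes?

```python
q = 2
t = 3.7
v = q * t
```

int * float returns float (2 * 3.7 = 7.4)

float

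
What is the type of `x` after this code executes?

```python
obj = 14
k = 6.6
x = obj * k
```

int * float returns float (14 * 6.6 = 92.4)

float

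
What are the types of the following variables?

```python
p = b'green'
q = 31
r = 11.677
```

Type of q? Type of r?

q is int; r is float

int, float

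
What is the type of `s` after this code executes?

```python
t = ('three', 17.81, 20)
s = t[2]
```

Index 2 of tuple is 20 which is int

int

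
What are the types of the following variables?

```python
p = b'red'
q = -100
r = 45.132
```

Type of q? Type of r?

q is int; r is float

int, float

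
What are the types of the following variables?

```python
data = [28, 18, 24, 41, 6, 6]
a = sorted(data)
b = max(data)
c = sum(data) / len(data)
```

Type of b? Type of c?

max of ints returns int; int / int returns float

int, float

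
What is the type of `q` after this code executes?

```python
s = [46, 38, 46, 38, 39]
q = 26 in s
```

'in' operator returns bool

bool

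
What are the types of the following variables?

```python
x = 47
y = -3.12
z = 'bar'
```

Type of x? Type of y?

x is int; y is float

int, float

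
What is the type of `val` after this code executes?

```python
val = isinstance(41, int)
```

isinstance() returns bool

bool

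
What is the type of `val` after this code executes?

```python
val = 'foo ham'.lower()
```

str.lower() returns str

str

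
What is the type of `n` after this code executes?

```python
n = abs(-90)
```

abs() of int returns int

int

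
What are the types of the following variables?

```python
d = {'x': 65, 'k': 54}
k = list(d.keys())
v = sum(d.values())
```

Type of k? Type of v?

list(...) returns list; sum of int values returns int

list, int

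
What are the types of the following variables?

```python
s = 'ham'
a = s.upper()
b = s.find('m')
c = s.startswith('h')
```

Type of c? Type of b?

str.startswith() returns bool; str.find() returns int

bool, int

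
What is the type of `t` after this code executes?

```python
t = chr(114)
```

chr() returns str (single character)

str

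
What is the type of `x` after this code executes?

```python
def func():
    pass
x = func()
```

A function with no return statement returns None

NoneType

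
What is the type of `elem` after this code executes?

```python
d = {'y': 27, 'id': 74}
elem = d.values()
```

.values() returns a dict_values view object

dict_values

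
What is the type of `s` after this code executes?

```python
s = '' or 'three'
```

'or' returns first truthy value ('three', which is str)

str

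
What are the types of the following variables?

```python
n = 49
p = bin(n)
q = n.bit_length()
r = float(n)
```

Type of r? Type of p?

float() returns float; bin() returns str

float, str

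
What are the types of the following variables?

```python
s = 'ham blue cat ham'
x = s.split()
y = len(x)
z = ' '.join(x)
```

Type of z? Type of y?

str.join() returns str; len() returns int

str, int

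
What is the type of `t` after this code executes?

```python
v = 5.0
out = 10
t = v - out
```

float - int returns float (5.0 - 10 = -5.0)

float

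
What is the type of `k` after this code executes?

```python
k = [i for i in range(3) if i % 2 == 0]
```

A list comprehension [...] produces a list

list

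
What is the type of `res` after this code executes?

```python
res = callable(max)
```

callable() returns bool

bool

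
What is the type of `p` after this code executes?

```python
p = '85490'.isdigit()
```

str.isdigit() returns bool

bool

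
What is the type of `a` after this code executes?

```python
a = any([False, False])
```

any() returns bool

bool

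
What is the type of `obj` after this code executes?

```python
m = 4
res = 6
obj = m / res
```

int / int always returns float in Python 3 (4 / 6 = 0.666667)

float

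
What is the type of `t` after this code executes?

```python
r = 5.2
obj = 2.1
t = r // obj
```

float // float returns float (floor division preserves float type)

float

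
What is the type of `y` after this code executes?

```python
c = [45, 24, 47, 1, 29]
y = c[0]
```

Indexing a list of ints returns int (c[0] = 45)

int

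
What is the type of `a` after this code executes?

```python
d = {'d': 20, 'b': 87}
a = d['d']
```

Accessing dict[str, int] with key 'd' returns int value 20

int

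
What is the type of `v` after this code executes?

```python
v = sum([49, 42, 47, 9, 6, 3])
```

sum() of ints returns int

int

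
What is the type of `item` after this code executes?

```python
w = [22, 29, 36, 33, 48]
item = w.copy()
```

list.copy() returns list

list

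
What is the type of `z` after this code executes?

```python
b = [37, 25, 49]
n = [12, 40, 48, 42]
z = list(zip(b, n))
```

list(zip(...)) returns a list of tuples

list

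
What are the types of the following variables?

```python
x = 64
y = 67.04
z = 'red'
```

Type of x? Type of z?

x is int; z is str

int, str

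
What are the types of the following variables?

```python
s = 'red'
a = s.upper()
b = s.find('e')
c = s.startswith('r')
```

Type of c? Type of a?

str.startswith() returns bool; str.upper() returns str

bool, str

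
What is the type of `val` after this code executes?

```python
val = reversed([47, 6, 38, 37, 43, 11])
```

reversed() on a list returns a list_reverseiterator

list_reverseiterator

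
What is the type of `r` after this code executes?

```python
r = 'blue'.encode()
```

str.encode() returns bytes

bytes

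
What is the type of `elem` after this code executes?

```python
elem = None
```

None has type NoneType

NoneType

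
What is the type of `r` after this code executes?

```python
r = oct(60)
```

oct() returns str representation

str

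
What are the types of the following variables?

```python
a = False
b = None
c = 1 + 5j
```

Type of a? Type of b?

a is bool; b is NoneType

bool, NoneType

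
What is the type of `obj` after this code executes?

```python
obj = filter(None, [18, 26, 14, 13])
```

filter() returns a filter iterator object

filter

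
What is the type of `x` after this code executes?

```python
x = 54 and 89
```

'and' returns the last value when all truthy (89, which is int)

int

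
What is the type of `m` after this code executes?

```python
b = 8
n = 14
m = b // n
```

int // int returns int (8 // 14 = 0)

int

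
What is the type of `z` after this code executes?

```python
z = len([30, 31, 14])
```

len() always returns int

int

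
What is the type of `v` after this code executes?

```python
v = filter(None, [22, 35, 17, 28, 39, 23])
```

filter() returns a filter iterator object

filter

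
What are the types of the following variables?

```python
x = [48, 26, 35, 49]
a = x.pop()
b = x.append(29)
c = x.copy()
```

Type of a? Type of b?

list.pop() returns the element (int); list.append() returns None

int, NoneType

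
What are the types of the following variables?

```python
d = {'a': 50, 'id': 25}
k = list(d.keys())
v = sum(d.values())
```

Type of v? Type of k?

sum of int values returns int; list(...) returns list

int, list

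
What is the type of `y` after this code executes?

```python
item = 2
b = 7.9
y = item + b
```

int + float returns float (2 + 7.9 = 9.9)

float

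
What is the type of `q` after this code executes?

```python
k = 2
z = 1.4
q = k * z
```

int * float returns float (2 * 1.4 = 2.8)

float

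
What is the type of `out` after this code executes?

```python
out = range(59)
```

range() returns a range object

range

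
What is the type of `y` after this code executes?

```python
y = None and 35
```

'and' returns first falsy value (None)

NoneType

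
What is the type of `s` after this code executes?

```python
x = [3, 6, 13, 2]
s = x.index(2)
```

list.index() returns int

int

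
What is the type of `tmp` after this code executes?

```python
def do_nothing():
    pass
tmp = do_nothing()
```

A function with no return statement returns None

NoneType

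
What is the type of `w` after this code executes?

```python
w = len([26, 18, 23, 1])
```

len() always returns int

int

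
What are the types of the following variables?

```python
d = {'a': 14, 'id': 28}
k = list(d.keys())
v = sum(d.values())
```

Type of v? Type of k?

sum of int values returns int; list(...) returns list

int, list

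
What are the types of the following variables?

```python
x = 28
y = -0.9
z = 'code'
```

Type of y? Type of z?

y is float; z is str

float, str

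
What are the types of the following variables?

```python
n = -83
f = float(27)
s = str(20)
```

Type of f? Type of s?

f is float; s is str

float, str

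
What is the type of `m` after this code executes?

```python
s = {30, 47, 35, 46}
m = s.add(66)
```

set.add() returns None (mutates in place)

NoneType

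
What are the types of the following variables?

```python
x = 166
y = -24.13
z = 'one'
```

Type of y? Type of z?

y is float; z is str

float, str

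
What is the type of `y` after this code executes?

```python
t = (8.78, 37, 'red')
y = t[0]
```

Index 0 of tuple is 8.78 which is float

float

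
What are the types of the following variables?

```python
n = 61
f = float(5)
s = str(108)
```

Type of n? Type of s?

n is int; s is str

int, str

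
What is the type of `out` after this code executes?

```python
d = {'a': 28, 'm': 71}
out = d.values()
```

.values() returns a dict_values view object

dict_values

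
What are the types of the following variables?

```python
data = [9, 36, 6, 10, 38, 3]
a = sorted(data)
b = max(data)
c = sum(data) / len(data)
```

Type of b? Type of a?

max of ints returns int; sorted() returns list

int, list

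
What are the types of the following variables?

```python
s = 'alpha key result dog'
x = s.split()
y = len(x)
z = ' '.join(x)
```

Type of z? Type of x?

str.join() returns str; str.split() returns list

str, list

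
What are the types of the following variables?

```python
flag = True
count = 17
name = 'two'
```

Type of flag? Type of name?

flag is bool; name is str

bool, str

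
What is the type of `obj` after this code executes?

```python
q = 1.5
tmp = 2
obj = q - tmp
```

float - int returns float (1.5 - 2 = -0.5)

float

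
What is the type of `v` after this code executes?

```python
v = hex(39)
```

hex() returns str representation

str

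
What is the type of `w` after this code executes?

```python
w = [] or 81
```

'or' returns first truthy value (81, which is int)

int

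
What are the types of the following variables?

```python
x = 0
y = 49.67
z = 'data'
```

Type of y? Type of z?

y is float; z is str

float, str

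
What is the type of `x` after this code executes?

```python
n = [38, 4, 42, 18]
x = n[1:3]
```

Slicing a list always returns a list

list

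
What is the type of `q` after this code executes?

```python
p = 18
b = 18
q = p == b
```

Equality comparison returns bool

bool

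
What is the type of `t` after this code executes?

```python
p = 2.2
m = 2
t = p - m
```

float - int returns float (2.2 - 2 = 0.2)

float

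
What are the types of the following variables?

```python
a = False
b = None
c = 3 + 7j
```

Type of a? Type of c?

a is bool; c is complex

bool, complex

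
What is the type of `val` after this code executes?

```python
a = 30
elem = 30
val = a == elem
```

Equality comparison returns bool

bool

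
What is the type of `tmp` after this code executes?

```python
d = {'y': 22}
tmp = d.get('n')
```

dict.get() returns None when key 'n' is not found and no default given

NoneType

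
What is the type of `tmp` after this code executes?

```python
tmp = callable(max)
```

callable() returns bool

bool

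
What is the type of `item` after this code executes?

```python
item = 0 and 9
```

'and' returns the first falsy value (0, which is int)

int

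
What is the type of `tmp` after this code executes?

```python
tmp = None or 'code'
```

'or' with None returns the other value ('code', str)

str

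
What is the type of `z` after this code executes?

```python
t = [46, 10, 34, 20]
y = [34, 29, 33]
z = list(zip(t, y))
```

list(zip(...)) returns a list of tuples

list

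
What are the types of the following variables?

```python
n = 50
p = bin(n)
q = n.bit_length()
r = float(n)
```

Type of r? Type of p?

float() returns float; bin() returns str

float, str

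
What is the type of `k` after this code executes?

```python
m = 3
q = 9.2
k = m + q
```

int + float returns float (3 + 9.2 = 12.2)

float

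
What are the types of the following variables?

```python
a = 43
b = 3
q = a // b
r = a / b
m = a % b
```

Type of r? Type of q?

int / int returns float; int // int returns int

float, int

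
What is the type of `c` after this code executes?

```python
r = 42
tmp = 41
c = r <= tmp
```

Comparison operators return bool

bool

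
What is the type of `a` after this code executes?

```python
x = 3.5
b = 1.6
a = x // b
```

float // float returns float (floor division preserves float type)

float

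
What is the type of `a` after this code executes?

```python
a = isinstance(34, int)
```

isinstance() returns bool

bool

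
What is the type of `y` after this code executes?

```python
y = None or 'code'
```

'or' with None returns the other value ('code', str)

str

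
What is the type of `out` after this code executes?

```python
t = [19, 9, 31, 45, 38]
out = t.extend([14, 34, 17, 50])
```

list.extend() returns None

NoneType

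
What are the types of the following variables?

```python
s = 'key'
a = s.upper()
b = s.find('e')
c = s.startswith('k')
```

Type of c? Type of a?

str.startswith() returns bool; str.upper() returns str

bool, str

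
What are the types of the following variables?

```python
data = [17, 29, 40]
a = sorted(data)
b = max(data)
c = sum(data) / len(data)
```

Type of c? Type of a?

int / int returns float; sorted() returns list

float, list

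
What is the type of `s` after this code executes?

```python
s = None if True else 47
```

Ternary: condition is True, if branch (None) taken → NoneType

NoneType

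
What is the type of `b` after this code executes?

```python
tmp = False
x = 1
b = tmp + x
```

bool + int returns int (False is 0, so 0 + 1 = 1)

int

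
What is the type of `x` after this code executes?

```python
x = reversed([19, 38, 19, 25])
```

reversed() on a list returns a list_reverseiterator

list_reverseiterator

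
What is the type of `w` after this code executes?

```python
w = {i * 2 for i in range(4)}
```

A set comprehension {expr for x in iterable} produces a set

set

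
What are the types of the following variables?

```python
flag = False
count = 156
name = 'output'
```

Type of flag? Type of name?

flag is bool; name is str

bool, str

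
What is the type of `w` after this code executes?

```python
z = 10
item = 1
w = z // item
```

int // int returns int (10 // 1 = 10)

int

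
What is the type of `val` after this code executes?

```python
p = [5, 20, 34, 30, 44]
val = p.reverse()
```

list.reverse() returns None

NoneType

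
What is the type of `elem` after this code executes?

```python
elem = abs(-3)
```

abs() of int returns int

int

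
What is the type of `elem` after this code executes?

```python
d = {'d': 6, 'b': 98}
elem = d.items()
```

dict.items() returns a dict_items view

dict_items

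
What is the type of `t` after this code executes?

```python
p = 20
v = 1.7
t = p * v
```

int * float returns float (20 * 1.7 = 34.0)

float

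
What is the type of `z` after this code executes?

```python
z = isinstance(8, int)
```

isinstance() returns bool

bool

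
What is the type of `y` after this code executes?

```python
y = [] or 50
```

'or' returns first truthy value (50, which is int)

int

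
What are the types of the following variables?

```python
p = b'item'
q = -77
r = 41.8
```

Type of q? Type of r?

q is int; r is float

int, float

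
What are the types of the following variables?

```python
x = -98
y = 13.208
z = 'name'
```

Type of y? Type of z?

y is float; z is str

float, str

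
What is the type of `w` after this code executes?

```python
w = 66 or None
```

'or' returns first truthy value (66, int)

int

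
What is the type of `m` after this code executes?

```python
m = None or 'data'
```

'or' with None returns the other value ('data', str)

str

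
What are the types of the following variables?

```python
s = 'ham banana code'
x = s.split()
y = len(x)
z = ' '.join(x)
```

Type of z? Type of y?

str.join() returns str; len() returns int

str, int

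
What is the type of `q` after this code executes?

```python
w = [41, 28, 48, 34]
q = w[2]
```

Indexing a list of ints returns int (w[2] = 48)

int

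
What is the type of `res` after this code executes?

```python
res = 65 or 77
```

'or' returns the first truthy value (65, which is int)

int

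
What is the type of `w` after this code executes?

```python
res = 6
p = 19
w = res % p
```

int % int returns int (6 % 19 = 6)

int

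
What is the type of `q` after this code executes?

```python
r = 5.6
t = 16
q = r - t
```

float - int returns float (5.6 - 16 = -10.4)

float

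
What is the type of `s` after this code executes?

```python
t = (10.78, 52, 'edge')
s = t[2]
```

Index 2 of tuple is 'edge' which is str

str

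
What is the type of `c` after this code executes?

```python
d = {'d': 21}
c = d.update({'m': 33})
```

dict.update() returns None

NoneType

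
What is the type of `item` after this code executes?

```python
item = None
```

None has type NoneType

NoneType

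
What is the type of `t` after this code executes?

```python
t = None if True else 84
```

Ternary: condition is True, if branch (None) taken → NoneType

NoneType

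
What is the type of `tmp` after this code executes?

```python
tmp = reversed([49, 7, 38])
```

reversed() on a list returns a list_reverseiterator

list_reverseiterator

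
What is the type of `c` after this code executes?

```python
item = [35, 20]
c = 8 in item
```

'in' operator returns bool

bool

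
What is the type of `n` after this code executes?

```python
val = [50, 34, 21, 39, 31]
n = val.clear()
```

list.clear() returns None

NoneType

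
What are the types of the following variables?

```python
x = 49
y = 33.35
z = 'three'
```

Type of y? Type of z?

y is float; z is str

float, str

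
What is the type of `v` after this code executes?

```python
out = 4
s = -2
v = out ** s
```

int ** negative int returns float

float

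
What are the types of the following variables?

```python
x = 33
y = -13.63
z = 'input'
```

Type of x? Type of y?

x is int; y is float

int, float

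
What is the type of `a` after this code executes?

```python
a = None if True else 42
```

Ternary: condition is True, if branch (None) taken → NoneType

NoneType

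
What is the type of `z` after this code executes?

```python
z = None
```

None has type NoneType

NoneType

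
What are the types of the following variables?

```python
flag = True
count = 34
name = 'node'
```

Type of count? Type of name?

count is int; name is str

int, str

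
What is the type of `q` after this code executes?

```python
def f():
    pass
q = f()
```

A function with no return statement returns None

NoneType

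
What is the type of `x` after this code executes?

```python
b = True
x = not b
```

'not' always returns bool

bool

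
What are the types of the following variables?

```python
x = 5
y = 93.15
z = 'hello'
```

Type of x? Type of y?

x is int; y is float

int, float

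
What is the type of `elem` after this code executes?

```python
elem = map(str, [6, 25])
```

map() returns a map iterator object

map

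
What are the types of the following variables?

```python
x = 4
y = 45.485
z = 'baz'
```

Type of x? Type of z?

x is int; z is str

int, str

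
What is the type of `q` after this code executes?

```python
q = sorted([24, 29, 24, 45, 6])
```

sorted() always returns list

list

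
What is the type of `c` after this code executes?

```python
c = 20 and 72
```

'and' returns the last value when all truthy (72, which is int)

int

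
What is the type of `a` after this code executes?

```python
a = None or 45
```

'or' with None returns the other value (45, int)

int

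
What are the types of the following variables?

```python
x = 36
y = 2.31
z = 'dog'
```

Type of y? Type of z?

y is float; z is str

float, str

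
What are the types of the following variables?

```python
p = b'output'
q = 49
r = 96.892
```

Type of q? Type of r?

q is int; r is float

int, float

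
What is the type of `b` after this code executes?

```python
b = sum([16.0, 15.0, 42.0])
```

sum() of floats returns float

float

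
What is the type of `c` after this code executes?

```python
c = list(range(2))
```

list(range(...)) returns list

list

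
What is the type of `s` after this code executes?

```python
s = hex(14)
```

hex() returns str representation

str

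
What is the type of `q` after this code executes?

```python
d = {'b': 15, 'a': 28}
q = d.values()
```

.values() returns a dict_values view object

dict_values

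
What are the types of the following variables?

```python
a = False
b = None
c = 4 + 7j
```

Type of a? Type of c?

a is bool; c is complex

bool, complex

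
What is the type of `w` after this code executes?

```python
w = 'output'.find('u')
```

str.find() returns int (index, or -1)

int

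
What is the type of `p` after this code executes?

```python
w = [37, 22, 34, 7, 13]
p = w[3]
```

Indexing a list of ints returns int (w[3] = 7)

int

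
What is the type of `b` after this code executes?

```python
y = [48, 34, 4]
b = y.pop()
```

list.pop() returns the popped element (int here)

int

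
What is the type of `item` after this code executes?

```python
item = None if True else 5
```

Ternary: condition is True, if branch (None) taken → NoneType

NoneType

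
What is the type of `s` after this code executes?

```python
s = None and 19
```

'and' returns first falsy value (None)

NoneType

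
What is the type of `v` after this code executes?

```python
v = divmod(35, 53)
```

divmod() returns a tuple (quotient, remainder)

tuple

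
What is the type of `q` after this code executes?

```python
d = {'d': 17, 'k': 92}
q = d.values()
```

.values() returns a dict_values view object

dict_values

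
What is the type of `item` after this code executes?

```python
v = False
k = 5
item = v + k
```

bool + int returns int (False is 0, so 0 + 5 = 5)

int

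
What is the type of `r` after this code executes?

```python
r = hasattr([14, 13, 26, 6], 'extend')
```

hasattr() returns bool

bool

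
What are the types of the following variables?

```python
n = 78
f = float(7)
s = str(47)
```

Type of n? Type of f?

n is int; f is float

int, float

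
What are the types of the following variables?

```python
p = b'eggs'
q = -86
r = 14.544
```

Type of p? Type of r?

p is bytes; r is float

bytes, float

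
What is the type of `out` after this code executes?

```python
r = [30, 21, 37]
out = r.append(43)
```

list.append() returns None (mutates in place)

NoneType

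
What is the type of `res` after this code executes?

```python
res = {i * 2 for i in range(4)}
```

A set comprehension {expr for x in iterable} produces a set

set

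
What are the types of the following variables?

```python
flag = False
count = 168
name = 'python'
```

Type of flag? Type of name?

flag is bool; name is str

bool, str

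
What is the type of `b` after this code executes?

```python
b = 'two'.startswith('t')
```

str.startswith() returns bool

bool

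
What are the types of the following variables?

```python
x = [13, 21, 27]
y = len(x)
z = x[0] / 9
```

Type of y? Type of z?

len() returns int; int / int returns float

int, float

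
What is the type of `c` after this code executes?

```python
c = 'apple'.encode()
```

str.encode() returns bytes

bytes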